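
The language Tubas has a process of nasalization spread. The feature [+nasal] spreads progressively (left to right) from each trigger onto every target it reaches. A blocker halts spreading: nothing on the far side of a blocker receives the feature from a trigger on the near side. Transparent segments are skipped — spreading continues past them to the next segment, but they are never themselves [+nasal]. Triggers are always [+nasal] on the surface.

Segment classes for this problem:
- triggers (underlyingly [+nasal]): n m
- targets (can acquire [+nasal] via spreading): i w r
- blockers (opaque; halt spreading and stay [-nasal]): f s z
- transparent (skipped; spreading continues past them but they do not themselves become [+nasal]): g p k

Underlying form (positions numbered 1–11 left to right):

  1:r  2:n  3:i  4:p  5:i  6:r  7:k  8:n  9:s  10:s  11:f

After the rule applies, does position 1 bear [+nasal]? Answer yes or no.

From /n/ at 2 rightward: 3 /i/ → [+nasal]; 4 /p/ transparent; 5 /i/ → [+nasal]; 6 /r/ → [+nasal]; 7 /k/ transparent; 8 /n/ is itself a trigger — this domain ends here.
From /n/ at 8 rightward: 9 /s/ blocks.
Target with no active source: position 1 stays [-nasal].
[+nasal] positions on the surface: 2 3 5 6 8.

no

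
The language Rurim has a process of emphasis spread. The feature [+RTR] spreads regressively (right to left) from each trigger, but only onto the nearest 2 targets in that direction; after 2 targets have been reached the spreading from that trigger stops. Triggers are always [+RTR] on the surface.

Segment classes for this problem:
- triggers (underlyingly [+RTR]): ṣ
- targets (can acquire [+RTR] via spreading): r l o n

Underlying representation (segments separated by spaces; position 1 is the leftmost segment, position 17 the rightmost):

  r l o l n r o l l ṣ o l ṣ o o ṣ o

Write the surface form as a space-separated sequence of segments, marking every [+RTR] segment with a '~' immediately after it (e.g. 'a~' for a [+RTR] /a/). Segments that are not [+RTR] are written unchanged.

r l o l n r o l~ l~ ṣ~ o~ l~ ṣ~ o~ o~ ṣ~ o

From /ṣ/ at 10 leftward: 9 /l/ → [+RTR]; 8 /l/ → [+RTR]; bound reached.
From /ṣ/ at 13 leftward: 12 /l/ → [+RTR]; 11 /o/ → [+RTR]; bound reached.
From /ṣ/ at 16 leftward: 15 /o/ → [+RTR]; 14 /o/ → [+RTR]; bound reached.
Targets with no active source: positions 1 2 3 4 5 6 7 17 stay [-emphatic].
[+RTR] positions on the surface: 8 9 10 11 12 13 14 15 16.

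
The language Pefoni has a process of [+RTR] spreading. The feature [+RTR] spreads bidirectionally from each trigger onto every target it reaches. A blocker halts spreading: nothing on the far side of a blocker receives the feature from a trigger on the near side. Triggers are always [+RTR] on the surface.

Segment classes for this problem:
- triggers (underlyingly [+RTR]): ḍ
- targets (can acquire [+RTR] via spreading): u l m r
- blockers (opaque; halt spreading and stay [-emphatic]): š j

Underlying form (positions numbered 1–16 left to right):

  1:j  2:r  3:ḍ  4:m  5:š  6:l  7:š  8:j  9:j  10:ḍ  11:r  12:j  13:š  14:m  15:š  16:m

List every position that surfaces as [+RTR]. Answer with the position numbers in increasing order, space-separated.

2 3 4 10 11

From /ḍ/ at 3 rightward: 4 /m/ → [+RTR]; 5 /š/ blocks.
From /ḍ/ at 3 leftward: 2 /r/ → [+RTR]; 1 /j/ blocks.
From /ḍ/ at 10 rightward: 11 /r/ → [+RTR]; 12 /j/ blocks.
From /ḍ/ at 10 leftward: 9 /j/ blocks.
Targets with no active source: positions 6 14 16 stay [-emphatic].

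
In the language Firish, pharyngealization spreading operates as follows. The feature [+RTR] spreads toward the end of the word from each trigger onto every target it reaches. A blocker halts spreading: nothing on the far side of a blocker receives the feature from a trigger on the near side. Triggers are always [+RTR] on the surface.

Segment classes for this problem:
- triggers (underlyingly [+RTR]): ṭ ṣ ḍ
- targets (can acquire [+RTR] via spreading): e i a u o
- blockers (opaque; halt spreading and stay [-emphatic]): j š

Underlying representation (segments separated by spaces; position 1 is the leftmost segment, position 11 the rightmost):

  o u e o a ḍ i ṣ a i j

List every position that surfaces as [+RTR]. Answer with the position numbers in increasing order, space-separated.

6 7 8 9 10

From /ḍ/ at 6 rightward: 7 /i/ → [+RTR]; 8 /ṣ/ is itself a trigger — this domain ends here.
From /ṣ/ at 8 rightward: 9 /a/ → [+RTR]; 10 /i/ → [+RTR]; 11 /j/ blocks.
Targets with no active source: positions 1 2 3 4 5 stay [-emphatic].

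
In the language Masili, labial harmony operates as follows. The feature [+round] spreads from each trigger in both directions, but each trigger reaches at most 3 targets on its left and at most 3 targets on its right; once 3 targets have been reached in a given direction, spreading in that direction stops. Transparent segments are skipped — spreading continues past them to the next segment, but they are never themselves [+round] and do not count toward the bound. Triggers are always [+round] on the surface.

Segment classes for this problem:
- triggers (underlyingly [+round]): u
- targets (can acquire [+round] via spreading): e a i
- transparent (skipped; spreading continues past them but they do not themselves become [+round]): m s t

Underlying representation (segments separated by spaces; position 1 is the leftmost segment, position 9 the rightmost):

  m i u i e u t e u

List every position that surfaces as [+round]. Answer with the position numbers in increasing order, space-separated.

2 3 4 5 6 8 9

From /u/ at 3 rightward: 4 /i/ → [+round]; 5 /e/ → [+round]; 6 /u/ is itself a trigger — this domain ends here.
From /u/ at 3 leftward: 2 /i/ → [+round]; 1 /m/ transparent; word edge.
From /u/ at 6 rightward: 7 /t/ transparent; 8 /e/ → [+round]; 9 /u/ is itself a trigger — this domain ends here.
From /u/ at 6 leftward: 5 /e/ → [+round]; 4 /i/ → [+round]; 3 /u/ is itself a trigger — this domain ends here.
From /u/ at 9 rightward: word edge.
From /u/ at 9 leftward: 8 /e/ → [+round]; 7 /t/ transparent; 6 /u/ is itself a trigger — this domain ends here.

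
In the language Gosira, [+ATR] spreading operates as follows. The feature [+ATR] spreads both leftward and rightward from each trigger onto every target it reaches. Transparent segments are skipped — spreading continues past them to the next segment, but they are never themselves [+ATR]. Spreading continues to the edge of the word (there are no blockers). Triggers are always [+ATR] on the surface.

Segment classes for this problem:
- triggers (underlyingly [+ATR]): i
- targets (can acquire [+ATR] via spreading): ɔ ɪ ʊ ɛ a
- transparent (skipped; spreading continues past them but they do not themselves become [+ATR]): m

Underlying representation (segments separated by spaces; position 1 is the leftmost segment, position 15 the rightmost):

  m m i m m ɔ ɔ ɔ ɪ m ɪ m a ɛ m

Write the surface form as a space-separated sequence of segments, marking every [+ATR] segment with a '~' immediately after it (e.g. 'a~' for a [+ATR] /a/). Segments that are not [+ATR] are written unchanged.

From /i/ at 3 rightward: 4 /m/ transparent; 5 /m/ transparent; 6 /ɔ/ → [+ATR]; 7 /ɔ/ → [+ATR]; 8 /ɔ/ → [+ATR]; 9 /ɪ/ → [+ATR]; 10 /m/ transparent; 11 /ɪ/ → [+ATR]; 12 /m/ transparent; 13 /a/ → [+ATR]; 14 /ɛ/ → [+ATR]; 15 /m/ transparent; word edge.
From /i/ at 3 leftward: 2 /m/ transparent; 1 /m/ transparent; word edge.
[+ATR] positions on the surface: 3 6 7 8 9 11 13 14.

m m i~ m m ɔ~ ɔ~ ɔ~ ɪ~ m ɪ~ m a~ ɛ~ m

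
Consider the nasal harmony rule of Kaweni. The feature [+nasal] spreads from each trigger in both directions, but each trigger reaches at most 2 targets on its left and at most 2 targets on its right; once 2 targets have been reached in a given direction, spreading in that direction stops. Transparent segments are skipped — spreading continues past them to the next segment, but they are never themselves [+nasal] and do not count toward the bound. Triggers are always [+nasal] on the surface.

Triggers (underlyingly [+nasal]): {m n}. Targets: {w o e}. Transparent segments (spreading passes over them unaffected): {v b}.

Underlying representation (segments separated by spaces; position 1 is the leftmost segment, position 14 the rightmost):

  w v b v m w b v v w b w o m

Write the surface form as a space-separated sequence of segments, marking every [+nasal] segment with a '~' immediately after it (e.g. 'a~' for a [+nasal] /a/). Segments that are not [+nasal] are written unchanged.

From /m/ at 5 rightward: 6 /w/ → [+nasal]; 7 /b/ transparent; 8 /v/ transparent; 9 /v/ transparent; 10 /w/ → [+nasal]; bound reached.
From /m/ at 5 leftward: 4 /v/ transparent; 3 /b/ transparent; 2 /v/ transparent; 1 /w/ → [+nasal]; word edge.
From /m/ at 14 rightward: word edge.
From /m/ at 14 leftward: 13 /o/ → [+nasal]; 12 /w/ → [+nasal]; bound reached.
[+nasal] positions on the surface: 1 5 6 10 12 13 14.

w~ v b v m~ w~ b v v w~ b w~ o~ m~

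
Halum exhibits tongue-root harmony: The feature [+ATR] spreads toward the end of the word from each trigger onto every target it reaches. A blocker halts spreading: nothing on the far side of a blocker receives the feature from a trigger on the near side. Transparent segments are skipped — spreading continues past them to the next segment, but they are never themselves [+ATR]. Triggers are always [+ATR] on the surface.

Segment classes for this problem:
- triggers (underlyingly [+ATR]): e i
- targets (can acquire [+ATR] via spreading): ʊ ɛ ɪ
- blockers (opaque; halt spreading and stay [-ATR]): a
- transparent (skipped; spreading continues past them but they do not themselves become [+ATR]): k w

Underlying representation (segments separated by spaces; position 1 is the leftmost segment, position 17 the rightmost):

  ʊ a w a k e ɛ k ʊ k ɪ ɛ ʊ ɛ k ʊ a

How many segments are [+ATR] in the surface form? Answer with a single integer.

From /e/ at 6 rightward: 7 /ɛ/ → [+ATR]; 8 /k/ transparent; 9 /ʊ/ → [+ATR]; 10 /k/ transparent; 11 /ɪ/ → [+ATR]; 12 /ɛ/ → [+ATR]; 13 /ʊ/ → [+ATR]; 14 /ɛ/ → [+ATR]; 15 /k/ transparent; 16 /ʊ/ → [+ATR]; 17 /a/ blocks.
Target with no active source: position 1 stays [-ATR].
[+ATR] positions on the surface: 6 7 9 11 12 13 14 16.

8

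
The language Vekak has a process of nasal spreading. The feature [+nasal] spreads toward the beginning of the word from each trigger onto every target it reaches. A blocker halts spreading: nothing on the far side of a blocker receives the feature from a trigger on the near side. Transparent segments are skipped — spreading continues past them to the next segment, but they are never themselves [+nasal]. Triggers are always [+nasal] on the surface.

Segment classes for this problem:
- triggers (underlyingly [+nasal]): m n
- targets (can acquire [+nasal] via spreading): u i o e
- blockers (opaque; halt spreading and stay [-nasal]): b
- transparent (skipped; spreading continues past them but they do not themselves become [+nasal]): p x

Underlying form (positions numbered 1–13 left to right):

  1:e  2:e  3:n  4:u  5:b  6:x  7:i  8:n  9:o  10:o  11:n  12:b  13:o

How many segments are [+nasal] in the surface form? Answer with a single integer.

8

From /n/ at 3 leftward: 2 /e/ → [+nasal]; 1 /e/ → [+nasal]; word edge.
From /n/ at 8 leftward: 7 /i/ → [+nasal]; 6 /x/ transparent; 5 /b/ blocks.
From /n/ at 11 leftward: 10 /o/ → [+nasal]; 9 /o/ → [+nasal]; 8 /n/ is itself a trigger — this domain ends here.
Targets with no active source: positions 4 13 stay [-nasal].
[+nasal] positions on the surface: 1 2 3 7 8 9 10 11.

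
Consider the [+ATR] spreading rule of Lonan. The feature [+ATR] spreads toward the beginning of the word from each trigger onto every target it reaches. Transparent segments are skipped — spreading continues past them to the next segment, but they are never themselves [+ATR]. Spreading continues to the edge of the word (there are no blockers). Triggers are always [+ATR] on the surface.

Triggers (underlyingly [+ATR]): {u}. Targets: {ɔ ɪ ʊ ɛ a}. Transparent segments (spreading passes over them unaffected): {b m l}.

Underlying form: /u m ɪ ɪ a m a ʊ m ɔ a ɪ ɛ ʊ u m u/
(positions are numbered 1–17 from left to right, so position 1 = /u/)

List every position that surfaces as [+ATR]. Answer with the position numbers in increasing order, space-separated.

From /u/ at 1 leftward: word edge.
From /u/ at 15 leftward: 14 /ʊ/ → [+ATR]; 13 /ɛ/ → [+ATR]; 12 /ɪ/ → [+ATR]; 11 /a/ → [+ATR]; 10 /ɔ/ → [+ATR]; 9 /m/ transparent; 8 /ʊ/ → [+ATR]; 7 /a/ → [+ATR]; 6 /m/ transparent; 5 /a/ → [+ATR]; 4 /ɪ/ → [+ATR]; 3 /ɪ/ → [+ATR]; 2 /m/ transparent; 1 /u/ is itself a trigger — this domain ends here.
From /u/ at 17 leftward: 16 /m/ transparent; 15 /u/ is itself a trigger — this domain ends here.

1 3 4 5 7 8 10 11 12 13 14 15 17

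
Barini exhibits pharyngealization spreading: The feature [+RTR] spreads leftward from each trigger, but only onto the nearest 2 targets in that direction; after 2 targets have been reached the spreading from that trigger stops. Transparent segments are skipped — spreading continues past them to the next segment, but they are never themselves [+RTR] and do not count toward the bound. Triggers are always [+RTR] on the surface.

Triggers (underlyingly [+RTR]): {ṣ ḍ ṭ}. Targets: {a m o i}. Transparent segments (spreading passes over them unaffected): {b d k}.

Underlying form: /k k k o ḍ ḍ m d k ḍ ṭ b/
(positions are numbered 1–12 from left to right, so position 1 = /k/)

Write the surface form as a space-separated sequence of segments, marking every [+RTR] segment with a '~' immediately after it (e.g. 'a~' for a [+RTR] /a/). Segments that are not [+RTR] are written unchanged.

k k k o~ ḍ~ ḍ~ m~ d k ḍ~ ṭ~ b

From /ḍ/ at 5 leftward: 4 /o/ → [+RTR]; 3 /k/ transparent; 2 /k/ transparent; 1 /k/ transparent; word edge.
From /ḍ/ at 6 leftward: 5 /ḍ/ is itself a trigger — this domain ends here.
From /ḍ/ at 10 leftward: 9 /k/ transparent; 8 /d/ transparent; 7 /m/ → [+RTR]; 6 /ḍ/ is itself a trigger — this domain ends here.
From /ṭ/ at 11 leftward: 10 /ḍ/ is itself a trigger — this domain ends here.
[+RTR] positions on the surface: 4 5 6 7 10 11.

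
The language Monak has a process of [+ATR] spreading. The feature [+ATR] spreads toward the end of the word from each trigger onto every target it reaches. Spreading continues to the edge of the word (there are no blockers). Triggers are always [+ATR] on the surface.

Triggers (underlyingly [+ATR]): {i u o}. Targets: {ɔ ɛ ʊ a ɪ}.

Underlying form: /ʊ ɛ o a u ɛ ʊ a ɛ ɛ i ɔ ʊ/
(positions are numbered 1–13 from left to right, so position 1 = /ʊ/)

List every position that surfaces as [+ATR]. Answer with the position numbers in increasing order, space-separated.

From /o/ at 3 rightward: 4 /a/ → [+ATR]; 5 /u/ is itself a trigger — this domain ends here.
From /u/ at 5 rightward: 6 /ɛ/ → [+ATR]; 7 /ʊ/ → [+ATR]; 8 /a/ → [+ATR]; 9 /ɛ/ → [+ATR]; 10 /ɛ/ → [+ATR]; 11 /i/ is itself a trigger — this domain ends here.
From /i/ at 11 rightward: 12 /ɔ/ → [+ATR]; 13 /ʊ/ → [+ATR]; word edge.
Targets with no active source: positions 1 2 stay [-ATR].

3 4 5 6 7 8 9 10 11 12 13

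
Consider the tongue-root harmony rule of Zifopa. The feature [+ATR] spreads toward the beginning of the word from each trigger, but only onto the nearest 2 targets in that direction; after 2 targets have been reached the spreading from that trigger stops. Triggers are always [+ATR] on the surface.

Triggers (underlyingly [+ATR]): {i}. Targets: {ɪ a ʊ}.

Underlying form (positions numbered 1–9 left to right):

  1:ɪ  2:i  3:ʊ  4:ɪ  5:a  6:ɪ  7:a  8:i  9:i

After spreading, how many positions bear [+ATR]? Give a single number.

From /i/ at 2 leftward: 1 /ɪ/ → [+ATR]; word edge.
From /i/ at 8 leftward: 7 /a/ → [+ATR]; 6 /ɪ/ → [+ATR]; bound reached.
From /i/ at 9 leftward: 8 /i/ is itself a trigger — this domain ends here.
Targets with no active source: positions 3 4 5 stay [-ATR].
[+ATR] positions on the surface: 1 2 6 7 8 9.

6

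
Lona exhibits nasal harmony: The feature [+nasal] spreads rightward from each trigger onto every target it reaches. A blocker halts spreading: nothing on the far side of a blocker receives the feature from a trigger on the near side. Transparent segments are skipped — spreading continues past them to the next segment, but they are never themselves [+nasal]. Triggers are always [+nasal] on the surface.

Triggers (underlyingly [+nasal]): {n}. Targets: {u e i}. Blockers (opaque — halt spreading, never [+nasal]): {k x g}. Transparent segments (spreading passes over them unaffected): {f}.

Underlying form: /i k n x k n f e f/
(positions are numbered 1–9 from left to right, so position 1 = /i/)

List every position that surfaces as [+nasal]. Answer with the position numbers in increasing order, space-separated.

From /n/ at 3 rightward: 4 /x/ blocks.
From /n/ at 6 rightward: 7 /f/ transparent; 8 /e/ → [+nasal]; 9 /f/ transparent; word edge.
Target with no active source: position 1 stays [-nasal].

3 6 8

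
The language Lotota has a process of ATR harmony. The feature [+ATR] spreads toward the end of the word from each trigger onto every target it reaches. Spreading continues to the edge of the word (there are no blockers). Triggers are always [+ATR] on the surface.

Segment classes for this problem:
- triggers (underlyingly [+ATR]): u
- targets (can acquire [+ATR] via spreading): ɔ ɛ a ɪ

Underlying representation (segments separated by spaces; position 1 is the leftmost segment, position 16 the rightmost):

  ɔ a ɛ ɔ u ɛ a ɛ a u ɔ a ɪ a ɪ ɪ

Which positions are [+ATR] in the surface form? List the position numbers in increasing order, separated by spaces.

5 6 7 8 9 10 11 12 13 14 15 16

From /u/ at 5 rightward: 6 /ɛ/ → [+ATR]; 7 /a/ → [+ATR]; 8 /ɛ/ → [+ATR]; 9 /a/ → [+ATR]; 10 /u/ is itself a trigger — this domain ends here.
From /u/ at 10 rightward: 11 /ɔ/ → [+ATR]; 12 /a/ → [+ATR]; 13 /ɪ/ → [+ATR]; 14 /a/ → [+ATR]; 15 /ɪ/ → [+ATR]; 16 /ɪ/ → [+ATR]; word edge.
Targets with no active source: positions 1 2 3 4 stay [-ATR].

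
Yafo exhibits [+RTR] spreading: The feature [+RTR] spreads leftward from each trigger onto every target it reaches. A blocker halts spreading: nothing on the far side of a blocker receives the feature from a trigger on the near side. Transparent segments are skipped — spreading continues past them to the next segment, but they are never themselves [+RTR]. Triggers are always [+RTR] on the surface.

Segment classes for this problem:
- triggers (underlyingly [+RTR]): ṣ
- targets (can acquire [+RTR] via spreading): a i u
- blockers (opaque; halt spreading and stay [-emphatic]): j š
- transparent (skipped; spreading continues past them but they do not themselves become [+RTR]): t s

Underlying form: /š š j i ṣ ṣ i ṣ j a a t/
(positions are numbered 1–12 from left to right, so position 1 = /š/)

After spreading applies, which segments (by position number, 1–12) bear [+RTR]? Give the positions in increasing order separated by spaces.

4 5 6 7 8

From /ṣ/ at 5 leftward: 4 /i/ → [+RTR]; 3 /j/ blocks.
From /ṣ/ at 6 leftward: 5 /ṣ/ is itself a trigger — this domain ends here.
From /ṣ/ at 8 leftward: 7 /i/ → [+RTR]; 6 /ṣ/ is itself a trigger — this domain ends here.
Targets with no active source: positions 10 11 stay [-emphatic].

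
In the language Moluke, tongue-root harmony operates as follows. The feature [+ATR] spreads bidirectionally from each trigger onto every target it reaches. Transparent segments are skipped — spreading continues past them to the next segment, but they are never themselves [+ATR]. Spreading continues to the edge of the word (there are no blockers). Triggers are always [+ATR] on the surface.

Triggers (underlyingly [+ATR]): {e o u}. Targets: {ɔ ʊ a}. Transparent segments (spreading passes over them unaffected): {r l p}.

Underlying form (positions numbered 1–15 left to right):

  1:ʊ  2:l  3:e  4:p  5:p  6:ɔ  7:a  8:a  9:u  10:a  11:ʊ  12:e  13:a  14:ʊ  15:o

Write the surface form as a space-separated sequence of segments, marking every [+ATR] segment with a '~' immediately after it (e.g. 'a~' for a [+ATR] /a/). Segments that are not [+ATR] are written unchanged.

ʊ~ l e~ p p ɔ~ a~ a~ u~ a~ ʊ~ e~ a~ ʊ~ o~

From /e/ at 3 rightward: 4 /p/ transparent; 5 /p/ transparent; 6 /ɔ/ → [+ATR]; 7 /a/ → [+ATR]; 8 /a/ → [+ATR]; 9 /u/ is itself a trigger — this domain ends here.
From /e/ at 3 leftward: 2 /l/ transparent; 1 /ʊ/ → [+ATR]; word edge.
From /u/ at 9 rightward: 10 /a/ → [+ATR]; 11 /ʊ/ → [+ATR]; 12 /e/ is itself a trigger — this domain ends here.
From /u/ at 9 leftward: 8 /a/ → [+ATR]; 7 /a/ → [+ATR]; 6 /ɔ/ → [+ATR]; 5 /p/ transparent; 4 /p/ transparent; 3 /e/ is itself a trigger — this domain ends here.
From /e/ at 12 rightward: 13 /a/ → [+ATR]; 14 /ʊ/ → [+ATR]; 15 /o/ is itself a trigger — this domain ends here.
From /e/ at 12 leftward: 11 /ʊ/ → [+ATR]; 10 /a/ → [+ATR]; 9 /u/ is itself a trigger — this domain ends here.
From /o/ at 15 rightward: word edge.
From /o/ at 15 leftward: 14 /ʊ/ → [+ATR]; 13 /a/ → [+ATR]; 12 /e/ is itself a trigger — this domain ends here.
[+ATR] positions on the surface: 1 3 6 7 8 9 10 11 12 13 14 15.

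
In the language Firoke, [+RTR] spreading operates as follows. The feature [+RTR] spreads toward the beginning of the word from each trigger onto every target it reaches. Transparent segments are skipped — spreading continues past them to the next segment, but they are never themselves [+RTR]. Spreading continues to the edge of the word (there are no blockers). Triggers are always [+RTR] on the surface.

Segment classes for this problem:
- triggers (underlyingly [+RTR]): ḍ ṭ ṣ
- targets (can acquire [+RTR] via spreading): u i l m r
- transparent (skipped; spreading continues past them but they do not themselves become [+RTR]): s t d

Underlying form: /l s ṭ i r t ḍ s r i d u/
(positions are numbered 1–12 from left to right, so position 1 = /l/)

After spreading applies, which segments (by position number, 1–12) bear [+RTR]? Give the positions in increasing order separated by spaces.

From /ṭ/ at 3 leftward: 2 /s/ transparent; 1 /l/ → [+RTR]; word edge.
From /ḍ/ at 7 leftward: 6 /t/ transparent; 5 /r/ → [+RTR]; 4 /i/ → [+RTR]; 3 /ṭ/ is itself a trigger — this domain ends here.
Targets with no active source: positions 9 10 12 stay [-emphatic].

1 3 4 5 7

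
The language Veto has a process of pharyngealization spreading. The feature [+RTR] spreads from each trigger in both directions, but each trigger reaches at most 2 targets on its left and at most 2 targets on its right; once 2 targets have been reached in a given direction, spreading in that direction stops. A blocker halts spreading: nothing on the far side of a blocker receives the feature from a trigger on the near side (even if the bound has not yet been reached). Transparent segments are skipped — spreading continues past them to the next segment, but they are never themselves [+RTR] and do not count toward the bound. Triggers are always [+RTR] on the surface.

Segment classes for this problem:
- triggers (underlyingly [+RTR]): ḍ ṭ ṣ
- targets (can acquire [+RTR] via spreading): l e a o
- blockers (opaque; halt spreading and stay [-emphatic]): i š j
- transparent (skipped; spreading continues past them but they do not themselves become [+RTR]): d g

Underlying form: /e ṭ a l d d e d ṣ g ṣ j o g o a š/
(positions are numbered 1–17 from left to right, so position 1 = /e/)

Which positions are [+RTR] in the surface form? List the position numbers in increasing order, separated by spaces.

From /ṭ/ at 2 rightward: 3 /a/ → [+RTR]; 4 /l/ → [+RTR]; bound reached.
From /ṭ/ at 2 leftward: 1 /e/ → [+RTR]; word edge.
From /ṣ/ at 9 rightward: 10 /g/ transparent; 11 /ṣ/ is itself a trigger — this domain ends here.
From /ṣ/ at 9 leftward: 8 /d/ transparent; 7 /e/ → [+RTR]; 6 /d/ transparent; 5 /d/ transparent; 4 /l/ → [+RTR]; bound reached.
From /ṣ/ at 11 rightward: 12 /j/ blocks.
From /ṣ/ at 11 leftward: 10 /g/ transparent; 9 /ṣ/ is itself a trigger — this domain ends here.
Targets with no active source: positions 13 15 16 stay [-emphatic].

1 2 3 4 7 9 11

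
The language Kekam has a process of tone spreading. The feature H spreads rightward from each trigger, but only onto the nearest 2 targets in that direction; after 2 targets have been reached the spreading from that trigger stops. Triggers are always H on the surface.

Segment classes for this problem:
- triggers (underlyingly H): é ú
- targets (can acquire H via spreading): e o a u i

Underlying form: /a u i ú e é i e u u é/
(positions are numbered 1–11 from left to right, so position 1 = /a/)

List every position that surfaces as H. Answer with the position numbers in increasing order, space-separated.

4 5 6 7 8 11

From /ú/ at 4 rightward: 5 /e/ → H; 6 /é/ is itself a trigger — this domain ends here.
From /é/ at 6 rightward: 7 /i/ → H; 8 /e/ → H; bound reached.
From /é/ at 11 rightward: word edge.
Targets with no active source: positions 1 2 3 9 10 stay [-high tone].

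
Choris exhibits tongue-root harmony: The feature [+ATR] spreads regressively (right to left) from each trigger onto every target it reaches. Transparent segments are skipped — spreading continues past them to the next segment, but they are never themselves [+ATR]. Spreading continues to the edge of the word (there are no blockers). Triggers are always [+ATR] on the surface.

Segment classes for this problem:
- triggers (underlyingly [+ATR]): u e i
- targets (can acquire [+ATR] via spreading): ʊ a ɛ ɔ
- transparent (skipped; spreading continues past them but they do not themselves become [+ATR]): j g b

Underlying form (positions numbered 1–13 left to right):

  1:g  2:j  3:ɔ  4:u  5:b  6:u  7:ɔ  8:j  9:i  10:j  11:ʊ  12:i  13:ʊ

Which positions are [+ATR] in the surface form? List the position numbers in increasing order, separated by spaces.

3 4 6 7 9 11 12

From /u/ at 4 leftward: 3 /ɔ/ → [+ATR]; 2 /j/ transparent; 1 /g/ transparent; word edge.
From /u/ at 6 leftward: 5 /b/ transparent; 4 /u/ is itself a trigger — this domain ends here.
From /i/ at 9 leftward: 8 /j/ transparent; 7 /ɔ/ → [+ATR]; 6 /u/ is itself a trigger — this domain ends here.
From /i/ at 12 leftward: 11 /ʊ/ → [+ATR]; 10 /j/ transparent; 9 /i/ is itself a trigger — this domain ends here.
Target with no active source: position 13 stays [-ATR].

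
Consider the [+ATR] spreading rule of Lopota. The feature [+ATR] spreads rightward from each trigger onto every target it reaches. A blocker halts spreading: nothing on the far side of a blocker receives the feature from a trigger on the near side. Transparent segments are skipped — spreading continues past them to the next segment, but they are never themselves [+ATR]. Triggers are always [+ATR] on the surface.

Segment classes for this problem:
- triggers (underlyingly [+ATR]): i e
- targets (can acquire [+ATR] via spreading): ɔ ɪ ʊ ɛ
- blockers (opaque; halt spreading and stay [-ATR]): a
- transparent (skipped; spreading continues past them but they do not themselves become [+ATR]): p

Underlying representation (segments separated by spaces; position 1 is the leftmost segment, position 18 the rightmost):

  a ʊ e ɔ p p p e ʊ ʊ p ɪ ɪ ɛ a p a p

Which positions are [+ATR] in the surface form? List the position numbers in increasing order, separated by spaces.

3 4 8 9 10 12 13 14

From /e/ at 3 rightward: 4 /ɔ/ → [+ATR]; 5 /p/ transparent; 6 /p/ transparent; 7 /p/ transparent; 8 /e/ is itself a trigger — this domain ends here.
From /e/ at 8 rightward: 9 /ʊ/ → [+ATR]; 10 /ʊ/ → [+ATR]; 11 /p/ transparent; 12 /ɪ/ → [+ATR]; 13 /ɪ/ → [+ATR]; 14 /ɛ/ → [+ATR]; 15 /a/ blocks.
Target with no active source: position 2 stays [-ATR].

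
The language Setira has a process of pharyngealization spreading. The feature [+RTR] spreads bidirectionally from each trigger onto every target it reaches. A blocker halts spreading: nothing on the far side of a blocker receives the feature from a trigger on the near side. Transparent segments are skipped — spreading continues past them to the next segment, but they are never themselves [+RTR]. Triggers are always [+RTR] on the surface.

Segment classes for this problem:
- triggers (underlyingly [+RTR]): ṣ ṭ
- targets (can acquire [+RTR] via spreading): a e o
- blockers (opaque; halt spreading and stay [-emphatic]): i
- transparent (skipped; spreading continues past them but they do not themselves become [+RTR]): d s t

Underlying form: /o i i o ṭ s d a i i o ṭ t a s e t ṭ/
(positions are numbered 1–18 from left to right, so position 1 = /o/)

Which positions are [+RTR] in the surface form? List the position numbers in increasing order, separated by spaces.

4 5 8 11 12 14 16 18

From /ṭ/ at 5 rightward: 6 /s/ transparent; 7 /d/ transparent; 8 /a/ → [+RTR]; 9 /i/ blocks.
From /ṭ/ at 5 leftward: 4 /o/ → [+RTR]; 3 /i/ blocks.
From /ṭ/ at 12 rightward: 13 /t/ transparent; 14 /a/ → [+RTR]; 15 /s/ transparent; 16 /e/ → [+RTR]; 17 /t/ transparent; 18 /ṭ/ is itself a trigger — this domain ends here.
From /ṭ/ at 12 leftward: 11 /o/ → [+RTR]; 10 /i/ blocks.
From /ṭ/ at 18 rightward: word edge.
From /ṭ/ at 18 leftward: 17 /t/ transparent; 16 /e/ → [+RTR]; 15 /s/ transparent; 14 /a/ → [+RTR]; 13 /t/ transparent; 12 /ṭ/ is itself a trigger — this domain ends here.
Target with no active source: position 1 stays [-emphatic].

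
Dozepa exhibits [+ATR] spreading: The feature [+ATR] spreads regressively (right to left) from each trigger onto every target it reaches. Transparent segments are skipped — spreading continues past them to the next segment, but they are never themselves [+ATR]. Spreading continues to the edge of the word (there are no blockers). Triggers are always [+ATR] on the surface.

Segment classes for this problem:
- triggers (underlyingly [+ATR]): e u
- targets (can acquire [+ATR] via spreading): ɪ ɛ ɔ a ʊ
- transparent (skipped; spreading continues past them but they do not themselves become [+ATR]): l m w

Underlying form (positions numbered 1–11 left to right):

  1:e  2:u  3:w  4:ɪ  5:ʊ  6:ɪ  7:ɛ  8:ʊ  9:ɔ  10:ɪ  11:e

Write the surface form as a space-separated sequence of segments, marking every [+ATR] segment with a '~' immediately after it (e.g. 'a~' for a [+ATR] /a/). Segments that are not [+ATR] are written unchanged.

e~ u~ w ɪ~ ʊ~ ɪ~ ɛ~ ʊ~ ɔ~ ɪ~ e~

From /e/ at 1 leftward: word edge.
From /u/ at 2 leftward: 1 /e/ is itself a trigger — this domain ends here.
From /e/ at 11 leftward: 10 /ɪ/ → [+ATR]; 9 /ɔ/ → [+ATR]; 8 /ʊ/ → [+ATR]; 7 /ɛ/ → [+ATR]; 6 /ɪ/ → [+ATR]; 5 /ʊ/ → [+ATR]; 4 /ɪ/ → [+ATR]; 3 /w/ transparent; 2 /u/ is itself a trigger — this domain ends here.
[+ATR] positions on the surface: 1 2 4 5 6 7 8 9 10 11.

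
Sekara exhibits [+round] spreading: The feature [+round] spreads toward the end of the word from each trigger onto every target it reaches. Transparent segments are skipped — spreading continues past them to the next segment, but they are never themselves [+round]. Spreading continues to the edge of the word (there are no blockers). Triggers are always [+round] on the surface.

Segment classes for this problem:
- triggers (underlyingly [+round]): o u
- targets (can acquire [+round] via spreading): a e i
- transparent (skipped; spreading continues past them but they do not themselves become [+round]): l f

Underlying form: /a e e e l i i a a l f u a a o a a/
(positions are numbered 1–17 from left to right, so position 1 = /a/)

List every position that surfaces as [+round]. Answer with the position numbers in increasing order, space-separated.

12 13 14 15 16 17

From /u/ at 12 rightward: 13 /a/ → [+round]; 14 /a/ → [+round]; 15 /o/ is itself a trigger — this domain ends here.
From /o/ at 15 rightward: 16 /a/ → [+round]; 17 /a/ → [+round]; word edge.
Targets with no active source: positions 1 2 3 4 6 7 8 9 stay [-round].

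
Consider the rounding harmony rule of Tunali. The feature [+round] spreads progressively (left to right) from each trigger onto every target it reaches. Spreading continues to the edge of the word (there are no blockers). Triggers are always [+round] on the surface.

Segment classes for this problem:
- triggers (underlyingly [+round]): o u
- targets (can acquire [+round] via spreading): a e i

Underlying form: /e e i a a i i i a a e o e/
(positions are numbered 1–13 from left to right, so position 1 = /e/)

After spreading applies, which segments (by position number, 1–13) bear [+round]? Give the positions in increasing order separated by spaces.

12 13

From /o/ at 12 rightward: 13 /e/ → [+round]; word edge.
Targets with no active source: positions 1 2 3 4 5 6 7 8 9 10 11 stay [-round].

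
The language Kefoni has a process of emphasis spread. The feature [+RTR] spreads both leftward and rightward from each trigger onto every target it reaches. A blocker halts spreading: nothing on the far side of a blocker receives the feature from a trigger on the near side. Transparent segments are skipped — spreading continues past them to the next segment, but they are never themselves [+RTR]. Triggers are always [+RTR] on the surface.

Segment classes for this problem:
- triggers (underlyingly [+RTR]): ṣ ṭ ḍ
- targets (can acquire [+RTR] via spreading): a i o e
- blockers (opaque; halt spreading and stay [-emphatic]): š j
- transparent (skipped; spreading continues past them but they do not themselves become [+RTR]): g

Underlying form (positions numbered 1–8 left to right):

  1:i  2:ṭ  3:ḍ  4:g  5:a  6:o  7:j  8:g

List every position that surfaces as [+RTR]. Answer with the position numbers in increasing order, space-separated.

1 2 3 5 6

From /ṭ/ at 2 rightward: 3 /ḍ/ is itself a trigger — this domain ends here.
From /ṭ/ at 2 leftward: 1 /i/ → [+RTR]; word edge.
From /ḍ/ at 3 rightward: 4 /g/ transparent; 5 /a/ → [+RTR]; 6 /o/ → [+RTR]; 7 /j/ blocks.
From /ḍ/ at 3 leftward: 2 /ṭ/ is itself a trigger — this domain ends here.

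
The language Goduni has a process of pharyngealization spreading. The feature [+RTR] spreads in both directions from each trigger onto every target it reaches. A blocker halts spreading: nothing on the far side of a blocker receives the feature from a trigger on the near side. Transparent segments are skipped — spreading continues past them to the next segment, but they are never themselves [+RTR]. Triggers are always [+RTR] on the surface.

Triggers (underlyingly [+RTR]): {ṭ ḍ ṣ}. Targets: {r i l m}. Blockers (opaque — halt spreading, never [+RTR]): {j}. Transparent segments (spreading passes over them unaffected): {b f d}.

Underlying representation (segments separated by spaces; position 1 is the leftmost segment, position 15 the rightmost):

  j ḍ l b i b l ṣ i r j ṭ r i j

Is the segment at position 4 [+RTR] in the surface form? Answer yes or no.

From /ḍ/ at 2 rightward: 3 /l/ → [+RTR]; 4 /b/ transparent; 5 /i/ → [+RTR]; 6 /b/ transparent; 7 /l/ → [+RTR]; 8 /ṣ/ is itself a trigger — this domain ends here.
From /ḍ/ at 2 leftward: 1 /j/ blocks.
From /ṣ/ at 8 rightward: 9 /i/ → [+RTR]; 10 /r/ → [+RTR]; 11 /j/ blocks.
From /ṣ/ at 8 leftward: 7 /l/ → [+RTR]; 6 /b/ transparent; 5 /i/ → [+RTR]; 4 /b/ transparent; 3 /l/ → [+RTR]; 2 /ḍ/ is itself a trigger — this domain ends here.
From /ṭ/ at 12 rightward: 13 /r/ → [+RTR]; 14 /i/ → [+RTR]; 15 /j/ blocks.
From /ṭ/ at 12 leftward: 11 /j/ blocks.
[+RTR] positions on the surface: 2 3 5 7 8 9 10 12 13 14.

no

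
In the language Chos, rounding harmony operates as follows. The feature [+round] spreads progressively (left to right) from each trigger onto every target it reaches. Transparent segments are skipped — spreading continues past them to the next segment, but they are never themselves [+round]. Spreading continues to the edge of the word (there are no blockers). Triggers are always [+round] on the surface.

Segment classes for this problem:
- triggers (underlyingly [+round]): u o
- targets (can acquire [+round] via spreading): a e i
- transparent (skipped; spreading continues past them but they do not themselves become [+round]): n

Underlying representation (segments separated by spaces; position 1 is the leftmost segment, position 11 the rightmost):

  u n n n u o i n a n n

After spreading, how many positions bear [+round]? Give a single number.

5

From /u/ at 1 rightward: 2 /n/ transparent; 3 /n/ transparent; 4 /n/ transparent; 5 /u/ is itself a trigger — this domain ends here.
From /u/ at 5 rightward: 6 /o/ is itself a trigger — this domain ends here.
From /o/ at 6 rightward: 7 /i/ → [+round]; 8 /n/ transparent; 9 /a/ → [+round]; 10 /n/ transparent; 11 /n/ transparent; word edge.
[+round] positions on the surface: 1 5 6 7 9.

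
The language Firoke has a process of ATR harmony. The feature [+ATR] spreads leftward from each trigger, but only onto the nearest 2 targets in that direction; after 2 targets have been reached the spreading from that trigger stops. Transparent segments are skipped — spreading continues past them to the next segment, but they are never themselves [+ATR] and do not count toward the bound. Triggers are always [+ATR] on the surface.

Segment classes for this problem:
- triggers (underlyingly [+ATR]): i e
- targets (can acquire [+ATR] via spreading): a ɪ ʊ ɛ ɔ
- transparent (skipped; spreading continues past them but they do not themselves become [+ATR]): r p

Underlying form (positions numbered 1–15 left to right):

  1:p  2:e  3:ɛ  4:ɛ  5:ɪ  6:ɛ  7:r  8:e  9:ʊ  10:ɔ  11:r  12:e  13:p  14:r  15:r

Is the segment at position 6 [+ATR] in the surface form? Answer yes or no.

From /e/ at 2 leftward: 1 /p/ transparent; word edge.
From /e/ at 8 leftward: 7 /r/ transparent; 6 /ɛ/ → [+ATR]; 5 /ɪ/ → [+ATR]; bound reached.
From /e/ at 12 leftward: 11 /r/ transparent; 10 /ɔ/ → [+ATR]; 9 /ʊ/ → [+ATR]; bound reached.
Targets with no active source: positions 3 4 stay [-ATR].
[+ATR] positions on the surface: 2 5 6 8 9 10 12.

yes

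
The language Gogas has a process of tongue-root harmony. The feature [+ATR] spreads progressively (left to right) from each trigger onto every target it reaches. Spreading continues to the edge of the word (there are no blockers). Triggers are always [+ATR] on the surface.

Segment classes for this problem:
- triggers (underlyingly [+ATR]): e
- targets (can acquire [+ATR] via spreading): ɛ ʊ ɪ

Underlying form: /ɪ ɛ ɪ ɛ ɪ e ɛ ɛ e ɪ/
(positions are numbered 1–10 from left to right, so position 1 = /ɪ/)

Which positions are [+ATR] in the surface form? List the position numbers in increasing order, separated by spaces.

From /e/ at 6 rightward: 7 /ɛ/ → [+ATR]; 8 /ɛ/ → [+ATR]; 9 /e/ is itself a trigger — this domain ends here.
From /e/ at 9 rightward: 10 /ɪ/ → [+ATR]; word edge.
Targets with no active source: positions 1 2 3 4 5 stay [-ATR].

6 7 8 9 10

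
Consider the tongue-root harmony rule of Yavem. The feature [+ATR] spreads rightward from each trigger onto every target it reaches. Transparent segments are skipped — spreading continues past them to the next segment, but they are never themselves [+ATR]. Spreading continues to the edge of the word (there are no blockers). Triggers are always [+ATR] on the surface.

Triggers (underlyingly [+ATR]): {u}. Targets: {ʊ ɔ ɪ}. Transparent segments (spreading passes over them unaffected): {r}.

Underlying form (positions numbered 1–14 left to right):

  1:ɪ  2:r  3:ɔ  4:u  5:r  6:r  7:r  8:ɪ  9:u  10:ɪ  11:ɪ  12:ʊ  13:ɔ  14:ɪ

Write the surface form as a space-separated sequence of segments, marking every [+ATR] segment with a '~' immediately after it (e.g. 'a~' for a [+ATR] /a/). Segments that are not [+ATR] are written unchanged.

From /u/ at 4 rightward: 5 /r/ transparent; 6 /r/ transparent; 7 /r/ transparent; 8 /ɪ/ → [+ATR]; 9 /u/ is itself a trigger — this domain ends here.
From /u/ at 9 rightward: 10 /ɪ/ → [+ATR]; 11 /ɪ/ → [+ATR]; 12 /ʊ/ → [+ATR]; 13 /ɔ/ → [+ATR]; 14 /ɪ/ → [+ATR]; word edge.
Targets with no active source: positions 1 3 stay [-ATR].
[+ATR] positions on the surface: 4 8 9 10 11 12 13 14.

ɪ r ɔ u~ r r r ɪ~ u~ ɪ~ ɪ~ ʊ~ ɔ~ ɪ~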